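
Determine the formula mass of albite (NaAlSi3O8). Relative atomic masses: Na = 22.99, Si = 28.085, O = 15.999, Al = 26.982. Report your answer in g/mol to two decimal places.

262.22 g/mol

Na: 1 × 22.99 = 22.9900
Al: 1 × 26.982 = 26.9820
Si: 3 × 28.085 = 84.2550
O: 8 × 15.999 = 127.9920
Summing the contributions gives the formula mass.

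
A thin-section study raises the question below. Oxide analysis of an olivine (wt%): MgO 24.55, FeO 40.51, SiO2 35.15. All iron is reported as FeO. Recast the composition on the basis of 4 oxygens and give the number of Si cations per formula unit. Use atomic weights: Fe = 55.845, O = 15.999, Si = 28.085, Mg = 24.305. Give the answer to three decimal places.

0.999 Si apfu

MgO: 24.55/40.304 = 0.60912 mol → 0.60912 mol Mg, 0.60912 mol O.
FeO: 40.51/71.844 = 0.56386 mol → 0.56386 mol Fe, 0.56386 mol O.
SiO2: 35.15/60.083 = 0.58502 mol → 0.58502 mol Si, 1.17004 mol O.
Total oxygen = 2.34302 mol. Normalization factor = 4/2.34302 = 1.70720.
Si per 4 O = 0.58502 × 1.70720 = 0.999.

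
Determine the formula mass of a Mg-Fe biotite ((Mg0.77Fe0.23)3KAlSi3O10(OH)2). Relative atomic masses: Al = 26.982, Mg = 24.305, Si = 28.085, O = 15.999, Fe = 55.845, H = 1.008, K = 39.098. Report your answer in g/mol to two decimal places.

439.02 g/mol

M = 2.31×24.305 + 0.69×55.845 + 1×39.098 + 1×26.982 + 3×28.085 + 12×15.999 + 2×1.008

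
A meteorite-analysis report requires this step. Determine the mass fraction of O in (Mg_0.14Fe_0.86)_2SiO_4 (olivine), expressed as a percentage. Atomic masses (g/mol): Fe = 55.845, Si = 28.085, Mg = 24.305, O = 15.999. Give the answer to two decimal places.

Molar mass of (Mg_0.14Fe_0.86)_2SiO_4: 0.28*24.305 + 1.72*55.845 + 1*28.085 + 4*15.999 = 194.940 g/mol.
Mass of O per formula unit: 4 × 15.999 = 63.996 g.
Weight fraction O = 63.996 / 194.940 = 0.3283.

32.83 mass %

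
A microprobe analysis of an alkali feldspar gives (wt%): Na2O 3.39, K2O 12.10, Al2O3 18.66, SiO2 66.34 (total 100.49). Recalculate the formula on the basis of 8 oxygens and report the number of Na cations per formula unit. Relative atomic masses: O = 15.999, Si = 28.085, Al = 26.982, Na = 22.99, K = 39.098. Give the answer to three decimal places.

3.39 wt% Na2O ÷ 61.979 g/mol = 0.05470 mol, giving 0.10940 Na and 0.05470 O.
12.10 wt% K2O ÷ 94.195 g/mol = 0.12846 mol, giving 0.25692 K and 0.12846 O.
18.66 wt% Al2O3 ÷ 101.961 g/mol = 0.18301 mol, giving 0.36602 Al and 0.54903 O.
66.34 wt% SiO2 ÷ 60.083 g/mol = 1.10414 mol, giving 1.10414 Si and 2.20828 O.
Oxygen sums to 2.94047; scaling by 8/2.94047 = 2.72065 puts the formula on 8 O.
Na: 0.10940 × 2.72065 = 0.298 atoms per formula unit.

0.298 Na apfu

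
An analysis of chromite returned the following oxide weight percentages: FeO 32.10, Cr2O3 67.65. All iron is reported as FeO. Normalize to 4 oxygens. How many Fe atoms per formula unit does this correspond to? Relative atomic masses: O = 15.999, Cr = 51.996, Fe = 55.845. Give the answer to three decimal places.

FeO (M=71.844): mol = 0.44680; Fe = 0.44680, O = 0.44680.
Cr2O3 (M=151.989): mol = 0.44510; Cr = 0.89020, O = 1.33530.
ΣO = 1.78210; factor = 4/ΣO = 2.24454.
Fe apfu = 0.44680 × 2.24454 = 1.003.

1.003 Fe apfu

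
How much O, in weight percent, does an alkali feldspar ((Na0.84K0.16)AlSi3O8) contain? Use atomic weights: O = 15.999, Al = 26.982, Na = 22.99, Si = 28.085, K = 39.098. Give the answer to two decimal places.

Formula mass = 0.84·22.99 + 0.16·39.098 + 1·26.982 + 3·28.085 + 8·15.999 = 264.796 g/mol, of which 127.992 g is O.
So O makes up 127.992/264.796 = 0.4834 of the mass, i.e. 48.34%.

48.34 weight percent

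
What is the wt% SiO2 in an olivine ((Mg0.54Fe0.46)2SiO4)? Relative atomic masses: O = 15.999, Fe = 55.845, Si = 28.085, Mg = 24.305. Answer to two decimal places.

35.40 wt%

M((Mg0.54Fe0.46)2SiO4) = 169.708 g/mol; M(SiO2) = 60.083 g/mol.
Moles SiO2 per formula unit = 1 Si ÷ 1 = 1.0000.
SiO2 fraction = (1.0000 × 60.083) / 169.708 = 60.083/169.708 = 0.3540.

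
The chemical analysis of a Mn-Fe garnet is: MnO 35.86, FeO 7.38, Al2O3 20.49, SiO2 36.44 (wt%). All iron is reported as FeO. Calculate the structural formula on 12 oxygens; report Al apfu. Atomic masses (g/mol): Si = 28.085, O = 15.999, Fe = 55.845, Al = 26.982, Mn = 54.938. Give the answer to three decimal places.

MnO (M=70.937): mol = 0.50552; Mn = 0.50552, O = 0.50552.
FeO (M=71.844): mol = 0.10272; Fe = 0.10272, O = 0.10272.
Al2O3 (M=101.961): mol = 0.20096; Al = 0.40192, O = 0.60288.
SiO2 (M=60.083): mol = 0.60649; Si = 0.60649, O = 1.21298.
ΣO = 2.42410; factor = 12/ΣO = 4.95029.
Al apfu = 0.40192 × 4.95029 = 1.990.

1.990 Al apfu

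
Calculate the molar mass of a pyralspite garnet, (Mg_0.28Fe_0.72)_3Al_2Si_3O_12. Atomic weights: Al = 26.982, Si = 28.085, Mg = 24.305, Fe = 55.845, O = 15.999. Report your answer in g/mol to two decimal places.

The formula mass is the sum 0.84*24.305 + 2.16*55.845 + 2*26.982 + 3*28.085 + 12*15.999.

471.25 g/mol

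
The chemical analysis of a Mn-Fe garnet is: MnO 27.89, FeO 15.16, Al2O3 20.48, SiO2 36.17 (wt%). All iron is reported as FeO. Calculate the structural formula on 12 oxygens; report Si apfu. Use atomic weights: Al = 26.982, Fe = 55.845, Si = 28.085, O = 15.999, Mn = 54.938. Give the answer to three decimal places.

27.89 wt% MnO ÷ 70.937 g/mol = 0.39317 mol, giving 0.39317 Mn and 0.39317 O.
15.16 wt% FeO ÷ 71.844 g/mol = 0.21101 mol, giving 0.21101 Fe and 0.21101 O.
20.48 wt% Al2O3 ÷ 101.961 g/mol = 0.20086 mol, giving 0.40172 Al and 0.60258 O.
36.17 wt% SiO2 ÷ 60.083 g/mol = 0.60200 mol, giving 0.60200 Si and 1.20400 O.
Oxygen sums to 2.41076; scaling by 12/2.41076 = 4.97768 puts the formula on 12 O.
Si: 0.60200 × 4.97768 = 2.997 atoms per formula unit.

2.997 Si apfu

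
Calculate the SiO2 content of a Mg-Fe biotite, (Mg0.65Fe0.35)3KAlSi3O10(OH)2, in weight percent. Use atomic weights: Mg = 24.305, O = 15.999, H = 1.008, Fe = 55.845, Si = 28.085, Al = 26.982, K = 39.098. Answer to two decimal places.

40.02 wt%

Molar mass of (Mg0.65Fe0.35)3KAlSi3O10(OH)2 = 1.95*24.305 + 1.05*55.845 + 1*39.098 + 1*26.982 + 3*28.085 + 12*15.999 + 2*1.008 = 450.371 g/mol.
Each formula unit contains 3 Si, equivalent to 3/1 = 3.0000 mol SiO2.
M(SiO2) = 1×28.085 + 2×15.999 = 60.083 g/mol.
Mass of SiO2 per formula unit = 3.0000 × 60.083 = 180.249 g.
SiO2 wt% = 180.249 / 450.371 × 100 = 40.02%.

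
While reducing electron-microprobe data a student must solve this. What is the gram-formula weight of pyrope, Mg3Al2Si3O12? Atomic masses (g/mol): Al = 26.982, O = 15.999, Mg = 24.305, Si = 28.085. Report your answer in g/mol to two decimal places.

The formula mass is the sum 3(24.305) + 2(26.982) + 3(28.085) + 12(15.999).

403.12 g/mol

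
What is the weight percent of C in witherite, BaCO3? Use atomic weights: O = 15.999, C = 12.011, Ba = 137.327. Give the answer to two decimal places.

6.09 mass %

Formula mass = 1×137.327 + 1×12.011 + 3×15.999 = 197.335 g/mol, of which 12.011 g is C.
So C makes up 12.011/197.335 = 0.0609 of the mass, i.e. 6.09%.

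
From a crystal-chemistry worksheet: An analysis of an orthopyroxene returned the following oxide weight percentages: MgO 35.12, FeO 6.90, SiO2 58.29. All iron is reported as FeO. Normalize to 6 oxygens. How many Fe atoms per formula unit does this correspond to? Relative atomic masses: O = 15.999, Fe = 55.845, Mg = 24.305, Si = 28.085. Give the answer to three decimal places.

0.198 Fe apfu

MgO: 35.12/40.304 = 0.87138 mol → 0.87138 mol Mg, 0.87138 mol O.
FeO: 6.90/71.844 = 0.09604 mol → 0.09604 mol Fe, 0.09604 mol O.
SiO2: 58.29/60.083 = 0.97016 mol → 0.97016 mol Si, 1.94032 mol O.
Total oxygen = 2.90774 mol. Normalization factor = 6/2.90774 = 2.06346.
Fe per 6 O = 0.09604 × 2.06346 = 0.198.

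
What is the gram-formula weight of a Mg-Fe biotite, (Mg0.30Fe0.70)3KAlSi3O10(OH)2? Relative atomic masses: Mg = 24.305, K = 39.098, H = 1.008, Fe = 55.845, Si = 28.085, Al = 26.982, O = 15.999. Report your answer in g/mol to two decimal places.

483.49 g/mol

Mg: 0.90 × 24.305 = 21.8745
Fe: 2.10 × 55.845 = 117.2745
K: 1 × 39.098 = 39.0980
Al: 1 × 26.982 = 26.9820
Si: 3 × 28.085 = 84.2550
O: 12 × 15.999 = 191.9880
H: 2 × 1.008 = 2.0160
Summing the contributions gives the formula mass.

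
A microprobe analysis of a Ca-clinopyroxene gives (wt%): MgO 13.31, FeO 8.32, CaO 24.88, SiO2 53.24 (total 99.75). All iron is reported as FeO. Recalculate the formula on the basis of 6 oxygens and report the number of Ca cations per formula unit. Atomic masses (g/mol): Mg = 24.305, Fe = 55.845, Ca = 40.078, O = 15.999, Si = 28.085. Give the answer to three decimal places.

13.31 wt% MgO ÷ 40.304 g/mol = 0.33024 mol, giving 0.33024 Mg and 0.33024 O.
8.32 wt% FeO ÷ 71.844 g/mol = 0.11581 mol, giving 0.11581 Fe and 0.11581 O.
24.88 wt% CaO ÷ 56.077 g/mol = 0.44368 mol, giving 0.44368 Ca and 0.44368 O.
53.24 wt% SiO2 ÷ 60.083 g/mol = 0.88611 mol, giving 0.88611 Si and 1.77222 O.
Oxygen sums to 2.66195; scaling by 6/2.66195 = 2.25399 puts the formula on 6 O.
Ca: 0.44368 × 2.25399 = 1.000 atoms per formula unit.

1.000 Ca apfu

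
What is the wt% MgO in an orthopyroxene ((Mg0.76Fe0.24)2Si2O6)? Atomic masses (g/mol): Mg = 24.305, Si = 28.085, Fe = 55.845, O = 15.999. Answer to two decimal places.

28.37 wt%

M((Mg0.76Fe0.24)2Si2O6) = 215.913 g/mol; M(MgO) = 40.304 g/mol.
Moles MgO per formula unit = 1.52 Mg ÷ 1 = 1.5200.
MgO fraction = (1.5200 × 40.304) / 215.913 = 61.262/215.913 = 0.2837.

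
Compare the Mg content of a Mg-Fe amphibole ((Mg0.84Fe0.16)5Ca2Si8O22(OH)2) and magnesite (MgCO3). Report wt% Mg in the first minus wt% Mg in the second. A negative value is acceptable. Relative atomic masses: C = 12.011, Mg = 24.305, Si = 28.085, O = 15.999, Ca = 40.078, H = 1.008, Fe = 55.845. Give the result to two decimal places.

-16.64 percentage points

Mg in (Mg0.84Fe0.16)5Ca2Si8O22(OH)2: molar mass 837.585 g/mol; 4.20×24.305 = 102.081 g → 12.19 wt%.
Mg in MgCO3: molar mass 84.313 g/mol; 1×24.305 = 24.305 g → 28.83 wt%.
Difference = 12.19 − 28.83 = -16.64 percentage points.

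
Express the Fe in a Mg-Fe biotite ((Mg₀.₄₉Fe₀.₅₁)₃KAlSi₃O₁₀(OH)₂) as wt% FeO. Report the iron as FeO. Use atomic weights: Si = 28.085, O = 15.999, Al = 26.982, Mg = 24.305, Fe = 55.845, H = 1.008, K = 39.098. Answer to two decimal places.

23.61 wt%

Molar mass of (Mg₀.₄₉Fe₀.₅₁)₃KAlSi₃O₁₀(OH)₂ = 1.47*24.305 + 1.53*55.845 + 1*39.098 + 1*26.982 + 3*28.085 + 12*15.999 + 2*1.008 = 465.510 g/mol.
Each formula unit contains 1.53 Fe, equivalent to 1.53/1 = 1.5300 mol FeO.
M(FeO) = 1×55.845 + 1×15.999 = 71.844 g/mol.
Mass of FeO per formula unit = 1.5300 × 71.844 = 109.921 g.
FeO wt% = 109.921 / 465.510 × 100 = 23.61%.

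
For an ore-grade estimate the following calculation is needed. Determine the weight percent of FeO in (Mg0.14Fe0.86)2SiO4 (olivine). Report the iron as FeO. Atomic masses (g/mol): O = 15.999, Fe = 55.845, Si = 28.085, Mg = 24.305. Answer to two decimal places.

63.39 wt%

M((Mg0.14Fe0.86)2SiO4) = 194.940 g/mol; M(FeO) = 71.844 g/mol.
Moles FeO per formula unit = 1.72 Fe ÷ 1 = 1.7200.
FeO fraction = (1.7200 × 71.844) / 194.940 = 123.572/194.940 = 0.6339.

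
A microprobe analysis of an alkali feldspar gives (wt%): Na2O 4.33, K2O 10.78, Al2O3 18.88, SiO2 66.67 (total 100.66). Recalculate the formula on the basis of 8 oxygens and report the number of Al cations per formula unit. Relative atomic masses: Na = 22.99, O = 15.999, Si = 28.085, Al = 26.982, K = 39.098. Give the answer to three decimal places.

1.001 Al apfu

Na2O: 4.33/61.979 = 0.06986 mol → 0.13972 mol Na, 0.06986 mol O.
K2O: 10.78/94.195 = 0.11444 mol → 0.22888 mol K, 0.11444 mol O.
Al2O3: 18.88/101.961 = 0.18517 mol → 0.37034 mol Al, 0.55551 mol O.
SiO2: 66.67/60.083 = 1.10963 mol → 1.10963 mol Si, 2.21926 mol O.
Total oxygen = 2.95907 mol. Normalization factor = 8/2.95907 = 2.70355.
Al per 8 O = 0.37034 × 2.70355 = 1.001.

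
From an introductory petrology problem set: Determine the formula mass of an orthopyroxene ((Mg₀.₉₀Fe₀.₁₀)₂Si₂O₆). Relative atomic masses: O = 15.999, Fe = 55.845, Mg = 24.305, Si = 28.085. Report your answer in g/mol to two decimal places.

M = 1.80·24.305 + 0.20·55.845 + 2·28.085 + 6·15.999

207.08 g/mol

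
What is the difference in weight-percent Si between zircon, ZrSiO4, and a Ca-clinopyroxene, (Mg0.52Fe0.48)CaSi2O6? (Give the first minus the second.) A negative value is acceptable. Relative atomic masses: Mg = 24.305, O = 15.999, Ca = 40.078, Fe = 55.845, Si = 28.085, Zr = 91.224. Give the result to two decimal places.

First mineral: 28.085 g Si in 183.305 g formula = 15.32 wt% Si.
Second mineral: 56.170 g Si in 231.686 g formula = 24.24 wt% Si.
15.32% − 24.24% gives a difference of -8.92 percentage points.

-8.92 percentage points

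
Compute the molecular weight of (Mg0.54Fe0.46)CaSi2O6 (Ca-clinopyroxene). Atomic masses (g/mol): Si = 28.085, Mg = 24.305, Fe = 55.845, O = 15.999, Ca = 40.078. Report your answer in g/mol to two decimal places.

Mg: 0.54 × 24.305 = 13.1247
Fe: 0.46 × 55.845 = 25.6887
Ca: 1 × 40.078 = 40.0780
Si: 2 × 28.085 = 56.1700
O: 6 × 15.999 = 95.9940
Summing the contributions gives the formula mass.

231.06 g/mol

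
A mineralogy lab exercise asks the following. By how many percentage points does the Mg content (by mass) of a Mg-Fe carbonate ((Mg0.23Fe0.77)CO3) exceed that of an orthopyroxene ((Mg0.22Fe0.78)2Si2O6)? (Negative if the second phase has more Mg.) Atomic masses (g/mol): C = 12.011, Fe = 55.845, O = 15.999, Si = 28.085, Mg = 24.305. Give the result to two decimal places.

M((Mg0.23Fe0.77)CO3) = 108.599 g/mol, so wt% Mg = 5.590/108.599 × 100 = 5.15%.
M((Mg0.22Fe0.78)2Si2O6) = 249.976 g/mol, so wt% Mg = 10.694/249.976 × 100 = 4.28%.
5.15 − 4.28 = 0.87 pp.

0.87 percentage points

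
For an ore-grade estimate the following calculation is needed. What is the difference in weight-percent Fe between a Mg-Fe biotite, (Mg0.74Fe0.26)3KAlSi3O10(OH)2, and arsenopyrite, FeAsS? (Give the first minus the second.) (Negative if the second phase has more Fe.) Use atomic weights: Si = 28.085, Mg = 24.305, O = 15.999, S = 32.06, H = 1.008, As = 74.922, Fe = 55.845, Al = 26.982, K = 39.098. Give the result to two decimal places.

-24.44 percentage points

Fe in (Mg0.74Fe0.26)3KAlSi3O10(OH)2: molar mass 441.855 g/mol; 0.78×55.845 = 43.559 g → 9.86 wt%.
Fe in FeAsS: molar mass 162.827 g/mol; 1×55.845 = 55.845 g → 34.30 wt%.
Difference = 9.86 − 34.30 = -24.44 percentage points.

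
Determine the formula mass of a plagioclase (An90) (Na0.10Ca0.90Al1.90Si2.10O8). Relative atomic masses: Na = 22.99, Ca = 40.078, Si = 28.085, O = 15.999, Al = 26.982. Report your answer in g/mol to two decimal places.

The formula mass is the sum 0.10·22.99 + 0.90·40.078 + 1.90·26.982 + 2.10·28.085 + 8·15.999.

276.61 g/mol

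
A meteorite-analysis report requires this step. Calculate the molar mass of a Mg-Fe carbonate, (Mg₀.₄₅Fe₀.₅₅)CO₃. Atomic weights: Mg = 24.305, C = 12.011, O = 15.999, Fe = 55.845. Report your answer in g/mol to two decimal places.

101.66 g/mol

The formula mass is the sum 0.45*24.305 + 0.55*55.845 + 1*12.011 + 3*15.999.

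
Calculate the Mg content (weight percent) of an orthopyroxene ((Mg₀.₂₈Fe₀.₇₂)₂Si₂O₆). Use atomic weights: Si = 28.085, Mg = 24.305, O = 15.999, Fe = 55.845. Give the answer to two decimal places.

M((Mg₀.₂₈Fe₀.₇₂)₂Si₂O₆) = 246.192 g/mol.
Mg contributes 0.56 × 24.305 = 13.611 g per mole.
13.611/246.192 = 0.0553 → 5.53%.

5.53 weight percent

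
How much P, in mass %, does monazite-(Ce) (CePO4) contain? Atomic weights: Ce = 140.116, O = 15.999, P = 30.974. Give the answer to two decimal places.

Molar mass of CePO4: 1*140.116 + 1*30.974 + 4*15.999 = 235.086 g/mol.
Mass of P per formula unit: 1 × 30.974 = 30.974 g.
Weight fraction P = 30.974 / 235.086 = 0.1318.

13.18 mass %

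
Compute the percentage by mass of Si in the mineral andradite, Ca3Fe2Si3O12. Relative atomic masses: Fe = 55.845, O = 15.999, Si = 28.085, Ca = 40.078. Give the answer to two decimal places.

Molar mass of Ca3Fe2Si3O12: 3×40.078 + 2×55.845 + 3×28.085 + 12×15.999 = 508.167 g/mol.
Mass of Si per formula unit: 3 × 28.085 = 84.255 g.
Weight fraction Si = 84.255 / 508.167 = 0.1658.

16.58 mass %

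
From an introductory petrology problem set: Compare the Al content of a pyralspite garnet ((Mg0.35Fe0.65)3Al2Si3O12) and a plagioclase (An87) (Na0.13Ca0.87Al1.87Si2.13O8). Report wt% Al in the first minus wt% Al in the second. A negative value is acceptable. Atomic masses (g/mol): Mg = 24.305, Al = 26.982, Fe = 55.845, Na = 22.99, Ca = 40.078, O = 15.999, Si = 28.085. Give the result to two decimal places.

Al in (Mg0.35Fe0.65)3Al2Si3O12: molar mass 464.625 g/mol; 2×26.982 = 53.964 g → 11.61 wt%.
Al in Na0.13Ca0.87Al1.87Si2.13O8: molar mass 276.126 g/mol; 1.87×26.982 = 50.456 g → 18.27 wt%.
Difference = 11.61 − 18.27 = -6.66 percentage points.

-6.66 percentage points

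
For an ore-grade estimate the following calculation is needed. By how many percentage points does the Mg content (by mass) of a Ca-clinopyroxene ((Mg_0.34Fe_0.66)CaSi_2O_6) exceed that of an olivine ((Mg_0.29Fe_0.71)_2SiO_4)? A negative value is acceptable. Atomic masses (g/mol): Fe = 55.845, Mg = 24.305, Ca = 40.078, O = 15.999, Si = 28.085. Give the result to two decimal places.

-4.12 percentage points

First mineral: 8.264 g Mg in 237.363 g formula = 3.48 wt% Mg.
Second mineral: 14.097 g Mg in 185.478 g formula = 7.60 wt% Mg.
3.48% − 7.60% gives a difference of -4.12 percentage points.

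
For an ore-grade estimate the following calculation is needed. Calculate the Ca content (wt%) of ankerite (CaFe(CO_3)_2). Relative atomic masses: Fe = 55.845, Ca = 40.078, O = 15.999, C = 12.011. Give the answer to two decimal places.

18.56 wt%

Formula mass = 1·40.078 + 1·55.845 + 2·12.011 + 6·15.999 = 215.939 g/mol, of which 40.078 g is Ca.
So Ca makes up 40.078/215.939 = 0.1856 of the mass, i.e. 18.56%.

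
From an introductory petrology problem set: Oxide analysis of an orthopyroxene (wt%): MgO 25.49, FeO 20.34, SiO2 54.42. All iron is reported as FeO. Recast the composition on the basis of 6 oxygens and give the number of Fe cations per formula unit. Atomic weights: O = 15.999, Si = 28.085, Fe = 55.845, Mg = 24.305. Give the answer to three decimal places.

0.623 Fe apfu

MgO: 25.49/40.304 = 0.63244 mol → 0.63244 mol Mg, 0.63244 mol O.
FeO: 20.34/71.844 = 0.28311 mol → 0.28311 mol Fe, 0.28311 mol O.
SiO2: 54.42/60.083 = 0.90575 mol → 0.90575 mol Si, 1.81150 mol O.
Total oxygen = 2.72705 mol. Normalization factor = 6/2.72705 = 2.20018.
Fe per 6 O = 0.28311 × 2.20018 = 0.623.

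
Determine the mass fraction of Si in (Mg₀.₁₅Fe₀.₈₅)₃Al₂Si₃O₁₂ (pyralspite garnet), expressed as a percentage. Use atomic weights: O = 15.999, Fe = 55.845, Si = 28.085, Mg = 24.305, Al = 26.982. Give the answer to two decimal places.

17.42 wt%

M((Mg₀.₁₅Fe₀.₈₅)₃Al₂Si₃O₁₂) = 483.549 g/mol.
Si contributes 3 × 28.085 = 84.255 g per mole.
84.255/483.549 = 0.1742 → 17.42%.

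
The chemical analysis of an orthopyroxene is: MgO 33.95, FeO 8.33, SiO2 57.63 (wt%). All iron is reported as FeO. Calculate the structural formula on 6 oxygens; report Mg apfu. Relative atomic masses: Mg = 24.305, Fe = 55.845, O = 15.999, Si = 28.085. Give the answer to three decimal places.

1.757 Mg apfu

33.95 wt% MgO ÷ 40.304 g/mol = 0.84235 mol, giving 0.84235 Mg and 0.84235 O.
8.33 wt% FeO ÷ 71.844 g/mol = 0.11595 mol, giving 0.11595 Fe and 0.11595 O.
57.63 wt% SiO2 ÷ 60.083 g/mol = 0.95917 mol, giving 0.95917 Si and 1.91834 O.
Oxygen sums to 2.87664; scaling by 6/2.87664 = 2.08577 puts the formula on 6 O.
Mg: 0.84235 × 2.08577 = 1.757 atoms per formula unit.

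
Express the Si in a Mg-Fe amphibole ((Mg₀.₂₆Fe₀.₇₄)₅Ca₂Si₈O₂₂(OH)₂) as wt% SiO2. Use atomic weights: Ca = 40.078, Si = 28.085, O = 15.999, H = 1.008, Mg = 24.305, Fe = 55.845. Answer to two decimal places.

51.74 wt%

Formula mass = 929.051 g/mol.
8 Si → 8.0000 mol SiO2 per formula unit; M(SiO2) = 60.083, so SiO2 mass = 480.664 g.
480.664/929.051 × 100 = 51.74 wt%.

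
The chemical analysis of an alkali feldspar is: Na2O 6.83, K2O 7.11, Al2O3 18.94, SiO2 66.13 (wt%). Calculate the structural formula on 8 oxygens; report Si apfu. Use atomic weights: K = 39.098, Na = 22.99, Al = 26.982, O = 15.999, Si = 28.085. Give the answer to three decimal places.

Na2O: 6.83/61.979 = 0.11020 mol → 0.22040 mol Na, 0.11020 mol O.
K2O: 7.11/94.195 = 0.07548 mol → 0.15096 mol K, 0.07548 mol O.
Al2O3: 18.94/101.961 = 0.18576 mol → 0.37152 mol Al, 0.55728 mol O.
SiO2: 66.13/60.083 = 1.10064 mol → 1.10064 mol Si, 2.20128 mol O.
Total oxygen = 2.94424 mol. Normalization factor = 8/2.94424 = 2.71717.
Si per 8 O = 1.10064 × 2.71717 = 2.991.

2.991 Si apfu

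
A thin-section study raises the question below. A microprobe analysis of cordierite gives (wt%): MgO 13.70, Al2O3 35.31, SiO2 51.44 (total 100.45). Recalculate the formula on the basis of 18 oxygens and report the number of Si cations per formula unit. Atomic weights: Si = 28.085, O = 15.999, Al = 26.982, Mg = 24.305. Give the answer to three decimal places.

4.985 Si apfu

13.70 wt% MgO ÷ 40.304 g/mol = 0.33992 mol, giving 0.33992 Mg and 0.33992 O.
35.31 wt% Al2O3 ÷ 101.961 g/mol = 0.34631 mol, giving 0.69262 Al and 1.03893 O.
51.44 wt% SiO2 ÷ 60.083 g/mol = 0.85615 mol, giving 0.85615 Si and 1.71230 O.
Oxygen sums to 3.09115; scaling by 18/3.09115 = 5.82308 puts the formula on 18 O.
Si: 0.85615 × 5.82308 = 4.985 atoms per formula unit.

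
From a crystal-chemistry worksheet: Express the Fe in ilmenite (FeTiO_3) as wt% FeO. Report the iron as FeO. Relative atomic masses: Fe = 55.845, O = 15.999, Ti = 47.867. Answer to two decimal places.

M(FeTiO_3) = 151.709 g/mol; M(FeO) = 71.844 g/mol.
Moles FeO per formula unit = 1 Fe ÷ 1 = 1.0000.
FeO fraction = (1.0000 × 71.844) / 151.709 = 71.844/151.709 = 0.4736.

47.36 wt%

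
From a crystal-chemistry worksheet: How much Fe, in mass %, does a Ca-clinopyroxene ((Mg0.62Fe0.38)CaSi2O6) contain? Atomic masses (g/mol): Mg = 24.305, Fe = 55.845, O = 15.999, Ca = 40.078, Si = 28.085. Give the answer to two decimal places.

Molar mass of (Mg0.62Fe0.38)CaSi2O6: 0.62·24.305 + 0.38·55.845 + 1·40.078 + 2·28.085 + 6·15.999 = 228.532 g/mol.
Mass of Fe per formula unit: 0.38 × 55.845 = 21.221 g.
Weight fraction Fe = 21.221 / 228.532 = 0.0929.

9.29 mass %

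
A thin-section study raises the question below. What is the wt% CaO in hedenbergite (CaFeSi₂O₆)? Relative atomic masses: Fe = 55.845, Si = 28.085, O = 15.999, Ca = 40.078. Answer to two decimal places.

22.60 wt%

M(CaFeSi₂O₆) = 248.087 g/mol; M(CaO) = 56.077 g/mol.
Moles CaO per formula unit = 1 Ca ÷ 1 = 1.0000.
CaO fraction = (1.0000 × 56.077) / 248.087 = 56.077/248.087 = 0.2260.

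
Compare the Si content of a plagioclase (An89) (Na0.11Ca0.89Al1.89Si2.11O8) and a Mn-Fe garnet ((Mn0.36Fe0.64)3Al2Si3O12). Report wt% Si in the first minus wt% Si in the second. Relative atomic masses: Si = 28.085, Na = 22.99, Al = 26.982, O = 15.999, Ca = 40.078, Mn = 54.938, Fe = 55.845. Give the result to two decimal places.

4.48 percentage points

M(Na0.11Ca0.89Al1.89Si2.11O8) = 276.446 g/mol, so wt% Si = 59.259/276.446 × 100 = 21.44%.
M((Mn0.36Fe0.64)3Al2Si3O12) = 496.762 g/mol, so wt% Si = 84.255/496.762 × 100 = 16.96%.
21.44 − 16.96 = 4.48 pp.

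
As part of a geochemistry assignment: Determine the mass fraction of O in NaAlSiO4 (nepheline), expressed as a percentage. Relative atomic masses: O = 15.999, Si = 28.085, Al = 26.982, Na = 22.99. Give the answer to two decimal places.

45.05 mass %

M(NaAlSiO4) = 142.053 g/mol.
O contributes 4 × 15.999 = 63.996 g per mole.
63.996/142.053 = 0.4505 → 45.05%.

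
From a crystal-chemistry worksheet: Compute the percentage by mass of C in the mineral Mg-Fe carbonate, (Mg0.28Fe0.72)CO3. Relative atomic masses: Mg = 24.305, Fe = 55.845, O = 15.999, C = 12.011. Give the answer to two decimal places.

11.22 weight percent

Molar mass of (Mg0.28Fe0.72)CO3: 0.28*24.305 + 0.72*55.845 + 1*12.011 + 3*15.999 = 107.022 g/mol.
Mass of C per formula unit: 1 × 12.011 = 12.011 g.
Weight fraction C = 12.011 / 107.022 = 0.1122.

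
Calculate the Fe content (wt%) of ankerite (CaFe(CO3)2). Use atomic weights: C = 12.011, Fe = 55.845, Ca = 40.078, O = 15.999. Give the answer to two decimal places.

Molar mass of CaFe(CO3)2: 1·40.078 + 1·55.845 + 2·12.011 + 6·15.999 = 215.939 g/mol.
Mass of Fe per formula unit: 1 × 55.845 = 55.845 g.
Weight fraction Fe = 55.845 / 215.939 = 0.2586.

25.86 wt%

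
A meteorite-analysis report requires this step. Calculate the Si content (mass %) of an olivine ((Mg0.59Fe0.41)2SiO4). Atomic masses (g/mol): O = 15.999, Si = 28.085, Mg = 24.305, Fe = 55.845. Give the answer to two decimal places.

16.86 mass %

M((Mg0.59Fe0.41)2SiO4) = 166.554 g/mol.
Si contributes 1 × 28.085 = 28.085 g per mole.
28.085/166.554 = 0.1686 → 16.86%.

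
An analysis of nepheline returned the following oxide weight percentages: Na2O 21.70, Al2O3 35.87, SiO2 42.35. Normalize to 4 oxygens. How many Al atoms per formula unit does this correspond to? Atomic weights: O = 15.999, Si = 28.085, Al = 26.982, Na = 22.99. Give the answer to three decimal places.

1.000 Al apfu

Na2O (M=61.979): mol = 0.35012; Na = 0.70024, O = 0.35012.
Al2O3 (M=101.961): mol = 0.35180; Al = 0.70360, O = 1.05540.
SiO2 (M=60.083): mol = 0.70486; Si = 0.70486, O = 1.40972.
ΣO = 2.81524; factor = 4/ΣO = 1.42084.
Al apfu = 0.70360 × 1.42084 = 1.000.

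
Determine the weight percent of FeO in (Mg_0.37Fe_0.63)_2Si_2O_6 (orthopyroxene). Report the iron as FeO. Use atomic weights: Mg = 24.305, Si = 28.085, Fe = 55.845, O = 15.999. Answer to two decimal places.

Molar mass of (Mg_0.37Fe_0.63)_2Si_2O_6 = 0.74·24.305 + 1.26·55.845 + 2·28.085 + 6·15.999 = 240.514 g/mol.
Each formula unit contains 1.26 Fe, equivalent to 1.26/1 = 1.2600 mol FeO.
M(FeO) = 1×55.845 + 1×15.999 = 71.844 g/mol.
Mass of FeO per formula unit = 1.2600 × 71.844 = 90.523 g.
FeO wt% = 90.523 / 240.514 × 100 = 37.64%.

37.64 wt%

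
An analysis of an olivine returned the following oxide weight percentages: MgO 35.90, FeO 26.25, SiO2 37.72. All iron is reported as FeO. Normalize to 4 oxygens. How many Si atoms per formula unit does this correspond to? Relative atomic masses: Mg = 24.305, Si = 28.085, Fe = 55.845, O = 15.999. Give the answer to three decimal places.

MgO (M=40.304): mol = 0.89073; Mg = 0.89073, O = 0.89073.
FeO (M=71.844): mol = 0.36537; Fe = 0.36537, O = 0.36537.
SiO2 (M=60.083): mol = 0.62780; Si = 0.62780, O = 1.25560.
ΣO = 2.51170; factor = 4/ΣO = 1.59255.
Si apfu = 0.62780 × 1.59255 = 1.000.

1.000 Si apfu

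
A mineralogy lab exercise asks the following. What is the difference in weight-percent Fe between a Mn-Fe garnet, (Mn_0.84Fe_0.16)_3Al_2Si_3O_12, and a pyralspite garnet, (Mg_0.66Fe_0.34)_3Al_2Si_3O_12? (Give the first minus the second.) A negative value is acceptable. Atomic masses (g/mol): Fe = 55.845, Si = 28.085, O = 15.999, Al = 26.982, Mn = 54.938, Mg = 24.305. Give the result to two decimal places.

-7.68 percentage points

M((Mn_0.84Fe_0.16)_3Al_2Si_3O_12) = 495.456 g/mol, so wt% Fe = 26.806/495.456 × 100 = 5.41%.
M((Mg_0.66Fe_0.34)_3Al_2Si_3O_12) = 435.293 g/mol, so wt% Fe = 56.962/435.293 × 100 = 13.09%.
5.41 − 13.09 = -7.68 pp.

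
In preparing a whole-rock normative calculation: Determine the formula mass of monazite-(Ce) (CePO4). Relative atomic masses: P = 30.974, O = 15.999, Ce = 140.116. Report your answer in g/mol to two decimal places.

The formula mass is the sum 1×140.116 + 1×30.974 + 4×15.999.

235.09 g/mol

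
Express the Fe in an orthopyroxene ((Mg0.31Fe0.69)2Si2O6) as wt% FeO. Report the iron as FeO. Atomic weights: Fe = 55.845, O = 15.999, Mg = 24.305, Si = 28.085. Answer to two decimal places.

40.58 wt%

Molar mass of (Mg0.31Fe0.69)2Si2O6 = 0.62*24.305 + 1.38*55.845 + 2*28.085 + 6*15.999 = 244.299 g/mol.
Each formula unit contains 1.38 Fe, equivalent to 1.38/1 = 1.3800 mol FeO.
M(FeO) = 1×55.845 + 1×15.999 = 71.844 g/mol.
Mass of FeO per formula unit = 1.3800 × 71.844 = 99.145 g.
FeO wt% = 99.145 / 244.299 × 100 = 40.58%.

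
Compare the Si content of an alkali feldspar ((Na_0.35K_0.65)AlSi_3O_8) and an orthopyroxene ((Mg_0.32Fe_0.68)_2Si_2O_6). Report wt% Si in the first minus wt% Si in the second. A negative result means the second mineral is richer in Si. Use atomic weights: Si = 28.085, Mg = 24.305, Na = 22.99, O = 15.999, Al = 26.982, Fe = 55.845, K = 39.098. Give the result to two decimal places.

7.85 percentage points

First mineral: 84.255 g Si in 272.689 g formula = 30.90 wt% Si.
Second mineral: 56.170 g Si in 243.668 g formula = 23.05 wt% Si.
30.90% − 23.05% gives a difference of 7.85 percentage points.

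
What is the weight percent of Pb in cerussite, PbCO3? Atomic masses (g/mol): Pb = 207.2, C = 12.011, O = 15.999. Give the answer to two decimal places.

Formula mass = 1·207.2 + 1·12.011 + 3·15.999 = 267.208 g/mol, of which 207.200 g is Pb.
So Pb makes up 207.200/267.208 = 0.7754 of the mass, i.e. 77.54%.

77.54 weight percent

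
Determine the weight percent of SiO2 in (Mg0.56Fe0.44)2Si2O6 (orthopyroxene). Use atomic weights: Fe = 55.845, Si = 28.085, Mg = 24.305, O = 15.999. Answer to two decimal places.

52.58 wt%

Formula mass = 228.529 g/mol.
2 Si → 2.0000 mol SiO2 per formula unit; M(SiO2) = 60.083, so SiO2 mass = 120.166 g.
120.166/228.529 × 100 = 52.58 wt%.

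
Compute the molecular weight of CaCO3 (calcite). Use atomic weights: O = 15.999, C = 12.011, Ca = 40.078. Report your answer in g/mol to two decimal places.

100.09 g/mol

Ca: 1 × 40.078 = 40.0780
C: 1 × 12.011 = 12.0110
O: 3 × 15.999 = 47.9970
Summing the contributions gives the formula mass.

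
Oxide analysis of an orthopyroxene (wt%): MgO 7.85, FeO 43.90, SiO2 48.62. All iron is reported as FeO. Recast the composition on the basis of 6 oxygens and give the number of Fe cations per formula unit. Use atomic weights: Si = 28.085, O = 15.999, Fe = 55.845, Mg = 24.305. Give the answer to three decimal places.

1.512 Fe apfu

7.85 wt% MgO ÷ 40.304 g/mol = 0.19477 mol, giving 0.19477 Mg and 0.19477 O.
43.90 wt% FeO ÷ 71.844 g/mol = 0.61105 mol, giving 0.61105 Fe and 0.61105 O.
48.62 wt% SiO2 ÷ 60.083 g/mol = 0.80921 mol, giving 0.80921 Si and 1.61842 O.
Oxygen sums to 2.42424; scaling by 6/2.42424 = 2.47500 puts the formula on 6 O.
Fe: 0.61105 × 2.47500 = 1.512 atoms per formula unit.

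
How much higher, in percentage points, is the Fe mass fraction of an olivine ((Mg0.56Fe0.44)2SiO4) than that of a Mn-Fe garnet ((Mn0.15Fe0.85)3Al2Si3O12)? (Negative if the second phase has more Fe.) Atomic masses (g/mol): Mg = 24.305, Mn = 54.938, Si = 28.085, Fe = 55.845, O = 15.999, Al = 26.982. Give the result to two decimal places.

0.54 percentage points

Fe in (Mg0.56Fe0.44)2SiO4: molar mass 168.446 g/mol; 0.88×55.845 = 49.144 g → 29.17 wt%.
Fe in (Mn0.15Fe0.85)3Al2Si3O12: molar mass 497.334 g/mol; 2.55×55.845 = 142.405 g → 28.63 wt%.
Difference = 29.17 − 28.63 = 0.54 percentage points.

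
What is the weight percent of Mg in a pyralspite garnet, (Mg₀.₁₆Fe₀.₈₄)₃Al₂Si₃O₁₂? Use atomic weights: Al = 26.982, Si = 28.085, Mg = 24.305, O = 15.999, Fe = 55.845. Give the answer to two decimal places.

M((Mg₀.₁₆Fe₀.₈₄)₃Al₂Si₃O₁₂) = 482.603 g/mol.
Mg contributes 0.48 × 24.305 = 11.666 g per mole.
11.666/482.603 = 0.0242 → 2.42%.

2.42 mass %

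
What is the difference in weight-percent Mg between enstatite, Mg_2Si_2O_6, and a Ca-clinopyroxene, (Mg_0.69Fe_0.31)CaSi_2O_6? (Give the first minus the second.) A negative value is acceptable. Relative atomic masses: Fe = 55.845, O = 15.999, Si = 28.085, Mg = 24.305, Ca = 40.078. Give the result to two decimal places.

First mineral: 48.610 g Mg in 200.774 g formula = 24.21 wt% Mg.
Second mineral: 16.770 g Mg in 226.324 g formula = 7.41 wt% Mg.
24.21% − 7.41% gives a difference of 16.80 percentage points.

16.80 percentage points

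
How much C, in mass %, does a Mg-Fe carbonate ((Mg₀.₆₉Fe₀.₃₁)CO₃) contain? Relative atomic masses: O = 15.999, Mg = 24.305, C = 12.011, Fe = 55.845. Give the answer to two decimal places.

12.77 mass %

Formula mass = 0.69·24.305 + 0.31·55.845 + 1·12.011 + 3·15.999 = 94.090 g/mol, of which 12.011 g is C.
So C makes up 12.011/94.090 = 0.1277 of the mass, i.e. 12.77%.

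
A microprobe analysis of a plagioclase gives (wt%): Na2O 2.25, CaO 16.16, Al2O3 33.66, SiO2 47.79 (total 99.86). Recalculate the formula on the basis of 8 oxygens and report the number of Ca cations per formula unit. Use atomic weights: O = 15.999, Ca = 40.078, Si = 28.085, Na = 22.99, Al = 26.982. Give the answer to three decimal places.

2.25 wt% Na2O ÷ 61.979 g/mol = 0.03630 mol, giving 0.07260 Na and 0.03630 O.
16.16 wt% CaO ÷ 56.077 g/mol = 0.28818 mol, giving 0.28818 Ca and 0.28818 O.
33.66 wt% Al2O3 ÷ 101.961 g/mol = 0.33013 mol, giving 0.66026 Al and 0.99039 O.
47.79 wt% SiO2 ÷ 60.083 g/mol = 0.79540 mol, giving 0.79540 Si and 1.59080 O.
Oxygen sums to 2.90567; scaling by 8/2.90567 = 2.75324 puts the formula on 8 O.
Ca: 0.28818 × 2.75324 = 0.793 atoms per formula unit.

0.793 Ca apfu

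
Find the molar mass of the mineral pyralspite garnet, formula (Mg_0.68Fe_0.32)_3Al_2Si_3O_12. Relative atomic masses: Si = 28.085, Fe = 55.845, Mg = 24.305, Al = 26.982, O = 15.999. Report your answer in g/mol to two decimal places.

433.40 g/mol

M = 2.04(24.305) + 0.96(55.845) + 2(26.982) + 3(28.085) + 12(15.999)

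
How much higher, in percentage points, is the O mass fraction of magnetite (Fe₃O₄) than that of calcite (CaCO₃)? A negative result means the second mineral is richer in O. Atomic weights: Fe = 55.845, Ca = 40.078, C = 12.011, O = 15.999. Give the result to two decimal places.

-20.32 percentage points

First mineral: 63.996 g O in 231.531 g formula = 27.64 wt% O.
Second mineral: 47.997 g O in 100.086 g formula = 47.96 wt% O.
27.64% − 47.96% gives a difference of -20.32 percentage points.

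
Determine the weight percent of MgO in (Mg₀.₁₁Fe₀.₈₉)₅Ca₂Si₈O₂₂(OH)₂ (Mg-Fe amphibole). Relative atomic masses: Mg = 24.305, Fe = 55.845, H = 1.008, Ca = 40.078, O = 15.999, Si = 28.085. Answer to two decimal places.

Molar mass of (Mg₀.₁₁Fe₀.₈₉)₅Ca₂Si₈O₂₂(OH)₂ = 0.55×24.305 + 4.45×55.845 + 2×40.078 + 8×28.085 + 24×15.999 + 2×1.008 = 952.706 g/mol.
Each formula unit contains 0.55 Mg, equivalent to 0.55/1 = 0.5500 mol MgO.
M(MgO) = 1×24.305 + 1×15.999 = 40.304 g/mol.
Mass of MgO per formula unit = 0.5500 × 40.304 = 22.167 g.
MgO wt% = 22.167 / 952.706 × 100 = 2.33%.

2.33 wt%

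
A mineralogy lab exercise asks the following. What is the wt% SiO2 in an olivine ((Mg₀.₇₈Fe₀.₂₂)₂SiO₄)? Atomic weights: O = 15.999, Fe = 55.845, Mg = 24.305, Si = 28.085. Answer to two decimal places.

38.87 wt%

Molar mass of (Mg₀.₇₈Fe₀.₂₂)₂SiO₄ = 1.56*24.305 + 0.44*55.845 + 1*28.085 + 4*15.999 = 154.569 g/mol.
Each formula unit contains 1 Si, equivalent to 1/1 = 1.0000 mol SiO2.
M(SiO2) = 1×28.085 + 2×15.999 = 60.083 g/mol.
Mass of SiO2 per formula unit = 1.0000 × 60.083 = 60.083 g.
SiO2 wt% = 60.083 / 154.569 × 100 = 38.87%.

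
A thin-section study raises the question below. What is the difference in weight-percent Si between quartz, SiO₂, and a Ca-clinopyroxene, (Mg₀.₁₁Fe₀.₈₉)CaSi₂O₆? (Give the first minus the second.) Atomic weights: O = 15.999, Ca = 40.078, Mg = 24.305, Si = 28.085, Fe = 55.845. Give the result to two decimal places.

23.78 percentage points

M(SiO₂) = 60.083 g/mol, so wt% Si = 28.085/60.083 × 100 = 46.74%.
M((Mg₀.₁₁Fe₀.₈₉)CaSi₂O₆) = 244.618 g/mol, so wt% Si = 56.170/244.618 × 100 = 22.96%.
46.74 − 22.96 = 23.78 pp.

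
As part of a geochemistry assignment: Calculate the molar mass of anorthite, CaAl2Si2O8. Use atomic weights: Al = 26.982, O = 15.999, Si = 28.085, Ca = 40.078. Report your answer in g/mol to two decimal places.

278.20 g/mol

The formula mass is the sum 1*40.078 + 2*26.982 + 2*28.085 + 8*15.999.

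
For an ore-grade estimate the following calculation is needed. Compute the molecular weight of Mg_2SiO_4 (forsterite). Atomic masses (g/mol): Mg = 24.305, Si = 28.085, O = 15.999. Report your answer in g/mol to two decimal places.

140.69 g/mol

Mg: 2 × 24.305 = 48.6100
Si: 1 × 28.085 = 28.0850
O: 4 × 15.999 = 63.9960
Summing the contributions gives the formula mass.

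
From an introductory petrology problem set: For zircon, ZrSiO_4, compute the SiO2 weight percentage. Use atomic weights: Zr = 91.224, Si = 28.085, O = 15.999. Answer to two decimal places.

Formula mass = 183.305 g/mol.
1 Si → 1.0000 mol SiO2 per formula unit; M(SiO2) = 60.083, so SiO2 mass = 60.083 g.
60.083/183.305 × 100 = 32.78 wt%.

32.78 wt%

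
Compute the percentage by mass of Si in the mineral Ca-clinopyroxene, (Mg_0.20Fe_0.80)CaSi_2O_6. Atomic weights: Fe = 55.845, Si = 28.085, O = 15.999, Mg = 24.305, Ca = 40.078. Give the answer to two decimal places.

Formula mass = 0.20×24.305 + 0.80×55.845 + 1×40.078 + 2×28.085 + 6×15.999 = 241.779 g/mol, of which 56.170 g is Si.
So Si makes up 56.170/241.779 = 0.2323 of the mass, i.e. 23.23%.

23.23 wt%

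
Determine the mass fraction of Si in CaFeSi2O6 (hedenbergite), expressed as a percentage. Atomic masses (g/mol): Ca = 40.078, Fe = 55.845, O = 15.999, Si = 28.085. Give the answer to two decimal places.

M(CaFeSi2O6) = 248.087 g/mol.
Si contributes 2 × 28.085 = 56.170 g per mole.
56.170/248.087 = 0.2264 → 22.64%.

22.64 mass %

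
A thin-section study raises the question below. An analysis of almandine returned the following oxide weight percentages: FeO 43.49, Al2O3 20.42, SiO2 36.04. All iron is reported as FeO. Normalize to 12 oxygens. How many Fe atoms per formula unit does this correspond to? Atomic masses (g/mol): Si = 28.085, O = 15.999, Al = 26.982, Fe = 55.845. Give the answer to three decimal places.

FeO: 43.49/71.844 = 0.60534 mol → 0.60534 mol Fe, 0.60534 mol O.
Al2O3: 20.42/101.961 = 0.20027 mol → 0.40054 mol Al, 0.60081 mol O.
SiO2: 36.04/60.083 = 0.59984 mol → 0.59984 mol Si, 1.19968 mol O.
Total oxygen = 2.40583 mol. Normalization factor = 12/2.40583 = 4.98788.
Fe per 12 O = 0.60534 × 4.98788 = 3.019.

3.019 Fe apfu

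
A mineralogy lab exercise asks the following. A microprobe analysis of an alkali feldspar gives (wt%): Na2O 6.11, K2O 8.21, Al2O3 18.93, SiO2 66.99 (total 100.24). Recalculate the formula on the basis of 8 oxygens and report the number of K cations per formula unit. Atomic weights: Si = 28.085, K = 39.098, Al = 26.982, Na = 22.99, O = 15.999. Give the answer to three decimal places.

Na2O (M=61.979): mol = 0.09858; Na = 0.19716, O = 0.09858.
K2O (M=94.195): mol = 0.08716; K = 0.17432, O = 0.08716.
Al2O3 (M=101.961): mol = 0.18566; Al = 0.37132, O = 0.55698.
SiO2 (M=60.083): mol = 1.11496; Si = 1.11496, O = 2.22992.
ΣO = 2.97264; factor = 8/ΣO = 2.69121.
K apfu = 0.17432 × 2.69121 = 0.469.

0.469 K apfu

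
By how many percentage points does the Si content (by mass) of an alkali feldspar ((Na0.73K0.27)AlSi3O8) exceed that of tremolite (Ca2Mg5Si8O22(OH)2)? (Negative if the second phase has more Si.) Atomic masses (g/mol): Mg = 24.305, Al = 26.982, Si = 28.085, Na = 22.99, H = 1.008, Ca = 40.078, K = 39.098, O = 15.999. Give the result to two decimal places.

3.95 percentage points

Si in (Na0.73K0.27)AlSi3O8: molar mass 266.568 g/mol; 3×28.085 = 84.255 g → 31.61 wt%.
Si in Ca2Mg5Si8O22(OH)2: molar mass 812.353 g/mol; 8×28.085 = 224.680 g → 27.66 wt%.
Difference = 31.61 − 27.66 = 3.95 percentage points.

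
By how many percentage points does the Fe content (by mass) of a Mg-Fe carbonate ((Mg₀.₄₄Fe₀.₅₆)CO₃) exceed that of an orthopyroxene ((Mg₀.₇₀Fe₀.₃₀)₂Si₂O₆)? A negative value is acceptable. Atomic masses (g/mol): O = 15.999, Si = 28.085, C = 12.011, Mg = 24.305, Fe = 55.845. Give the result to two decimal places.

First mineral: 31.273 g Fe in 101.975 g formula = 30.67 wt% Fe.
Second mineral: 33.507 g Fe in 219.698 g formula = 15.25 wt% Fe.
30.67% − 15.25% gives a difference of 15.42 percentage points.

15.42 percentage points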